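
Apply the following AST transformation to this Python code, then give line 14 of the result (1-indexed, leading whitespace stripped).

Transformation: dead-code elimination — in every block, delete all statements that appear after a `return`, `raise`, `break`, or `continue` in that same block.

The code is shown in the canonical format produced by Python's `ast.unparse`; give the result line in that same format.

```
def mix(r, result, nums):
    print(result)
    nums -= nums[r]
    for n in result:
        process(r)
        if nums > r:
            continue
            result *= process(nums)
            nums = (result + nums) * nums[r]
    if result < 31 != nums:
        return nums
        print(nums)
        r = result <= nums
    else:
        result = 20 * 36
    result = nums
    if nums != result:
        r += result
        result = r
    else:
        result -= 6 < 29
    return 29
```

Transformed code:
def mix(r, result, nums):
    print(result)
    nums -= nums[r]
    for n in result:
        process(r)
        if nums > r:
            continue
    if result < 31 != nums:
        return nums
    else:
        result = 20 * 36
    result = nums
    if nums != result:
        r += result
        result = r
    else:
        result -= 6 < 29
    return 29

r += result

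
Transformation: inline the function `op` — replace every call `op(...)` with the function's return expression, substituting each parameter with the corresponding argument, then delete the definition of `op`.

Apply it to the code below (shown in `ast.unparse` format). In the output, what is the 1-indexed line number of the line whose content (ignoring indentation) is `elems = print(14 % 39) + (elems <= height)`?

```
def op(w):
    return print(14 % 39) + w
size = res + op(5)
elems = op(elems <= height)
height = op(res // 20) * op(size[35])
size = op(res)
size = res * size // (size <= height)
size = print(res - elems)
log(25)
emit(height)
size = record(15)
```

2

Transformed code:
size = res + (print(14 % 39) + 5)
elems = print(14 % 39) + (elems <= height)
height = (print(14 % 39) + res // 20) * (print(14 % 39) + size[35])
size = print(14 % 39) + res
size = res * size // (size <= height)
size = print(res - elems)
log(25)
emit(height)
size = record(15)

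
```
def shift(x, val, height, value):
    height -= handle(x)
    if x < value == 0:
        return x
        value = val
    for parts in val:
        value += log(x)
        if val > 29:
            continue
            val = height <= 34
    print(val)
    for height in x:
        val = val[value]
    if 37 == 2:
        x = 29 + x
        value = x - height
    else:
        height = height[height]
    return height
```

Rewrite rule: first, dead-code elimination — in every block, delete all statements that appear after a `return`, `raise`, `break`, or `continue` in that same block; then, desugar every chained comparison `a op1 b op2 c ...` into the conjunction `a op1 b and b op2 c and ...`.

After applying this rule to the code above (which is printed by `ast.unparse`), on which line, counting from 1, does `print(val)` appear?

Transformed code:
def shift(x, val, height, value):
    height -= handle(x)
    if x < value and value == 0:
        return x
    for parts in val:
        value += log(x)
        if val > 29:
            continue
    print(val)
    for height in x:
        val = val[value]
    if 37 == 2:
        x = 29 + x
        value = x - height
    else:
        height = height[height]
    return height

9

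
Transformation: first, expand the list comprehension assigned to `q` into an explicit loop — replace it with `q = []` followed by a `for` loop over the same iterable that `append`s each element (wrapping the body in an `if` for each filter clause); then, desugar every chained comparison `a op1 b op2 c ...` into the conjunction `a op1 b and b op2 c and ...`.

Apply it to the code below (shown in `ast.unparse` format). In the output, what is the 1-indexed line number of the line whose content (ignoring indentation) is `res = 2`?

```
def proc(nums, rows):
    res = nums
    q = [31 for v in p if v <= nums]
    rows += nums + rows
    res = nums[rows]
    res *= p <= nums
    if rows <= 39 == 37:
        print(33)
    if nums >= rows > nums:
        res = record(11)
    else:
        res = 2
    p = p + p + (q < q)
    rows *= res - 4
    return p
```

Transformed code:
def proc(nums, rows):
    res = nums
    q = []
    for v in p:
        if v <= nums:
            q.append(31)
    rows += nums + rows
    res = nums[rows]
    res *= p <= nums
    if rows <= 39 and 39 == 37:
        print(33)
    if nums >= rows and rows > nums:
        res = record(11)
    else:
        res = 2
    p = p + p + (q < q)
    rows *= res - 4
    return p

15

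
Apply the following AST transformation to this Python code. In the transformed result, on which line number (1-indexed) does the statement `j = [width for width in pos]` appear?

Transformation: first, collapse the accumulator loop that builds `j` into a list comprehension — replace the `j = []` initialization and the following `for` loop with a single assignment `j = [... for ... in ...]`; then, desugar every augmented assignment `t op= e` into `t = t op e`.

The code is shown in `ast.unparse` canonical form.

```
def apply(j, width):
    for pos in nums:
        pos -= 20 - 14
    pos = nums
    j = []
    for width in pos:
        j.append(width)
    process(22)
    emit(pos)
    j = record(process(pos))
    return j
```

Transformed code:
def apply(j, width):
    for pos in nums:
        pos = pos - (20 - 14)
    pos = nums
    j = [width for width in pos]
    process(22)
    emit(pos)
    j = record(process(pos))
    return j

5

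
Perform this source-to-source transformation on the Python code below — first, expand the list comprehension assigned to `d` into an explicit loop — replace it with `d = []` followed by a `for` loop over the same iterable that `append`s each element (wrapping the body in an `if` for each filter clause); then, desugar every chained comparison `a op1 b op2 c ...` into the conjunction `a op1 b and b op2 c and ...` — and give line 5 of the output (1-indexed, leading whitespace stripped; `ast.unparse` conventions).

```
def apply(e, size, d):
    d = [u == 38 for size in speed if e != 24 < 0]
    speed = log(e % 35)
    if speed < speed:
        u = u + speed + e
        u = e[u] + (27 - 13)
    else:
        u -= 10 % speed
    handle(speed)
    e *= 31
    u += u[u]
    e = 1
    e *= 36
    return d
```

d.append(u == 38)

Transformed code:
def apply(e, size, d):
    d = []
    for size in speed:
        if e != 24 and 24 < 0:
            d.append(u == 38)
    speed = log(e % 35)
    if speed < speed:
        u = u + speed + e
        u = e[u] + (27 - 13)
    else:
        u -= 10 % speed
    handle(speed)
    e *= 31
    u += u[u]
    e = 1
    e *= 36
    return d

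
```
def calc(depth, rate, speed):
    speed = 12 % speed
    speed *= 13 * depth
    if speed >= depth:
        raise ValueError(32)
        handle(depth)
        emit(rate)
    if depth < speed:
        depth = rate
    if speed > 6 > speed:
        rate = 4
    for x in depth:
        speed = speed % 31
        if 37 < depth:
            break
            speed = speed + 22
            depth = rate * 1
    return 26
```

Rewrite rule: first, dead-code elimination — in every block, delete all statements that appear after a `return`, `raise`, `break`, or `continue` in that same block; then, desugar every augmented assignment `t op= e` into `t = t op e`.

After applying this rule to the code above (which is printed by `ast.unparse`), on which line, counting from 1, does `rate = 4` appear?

Transformed code:
def calc(depth, rate, speed):
    speed = 12 % speed
    speed = speed * (13 * depth)
    if speed >= depth:
        raise ValueError(32)
    if depth < speed:
        depth = rate
    if speed > 6 > speed:
        rate = 4
    for x in depth:
        speed = speed % 31
        if 37 < depth:
            break
    return 26

9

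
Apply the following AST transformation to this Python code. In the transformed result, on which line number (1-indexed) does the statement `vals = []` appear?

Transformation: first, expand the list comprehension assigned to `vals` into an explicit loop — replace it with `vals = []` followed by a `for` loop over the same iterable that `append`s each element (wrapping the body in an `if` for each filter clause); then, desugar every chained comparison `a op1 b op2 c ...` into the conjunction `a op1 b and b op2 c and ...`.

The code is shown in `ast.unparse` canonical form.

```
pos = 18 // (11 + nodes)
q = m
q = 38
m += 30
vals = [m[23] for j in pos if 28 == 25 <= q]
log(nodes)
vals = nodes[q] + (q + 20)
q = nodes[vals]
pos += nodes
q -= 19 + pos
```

Transformed code:
pos = 18 // (11 + nodes)
q = m
q = 38
m += 30
vals = []
for j in pos:
    if 28 == 25 and 25 <= q:
        vals.append(m[23])
log(nodes)
vals = nodes[q] + (q + 20)
q = nodes[vals]
pos += nodes
q -= 19 + pos

5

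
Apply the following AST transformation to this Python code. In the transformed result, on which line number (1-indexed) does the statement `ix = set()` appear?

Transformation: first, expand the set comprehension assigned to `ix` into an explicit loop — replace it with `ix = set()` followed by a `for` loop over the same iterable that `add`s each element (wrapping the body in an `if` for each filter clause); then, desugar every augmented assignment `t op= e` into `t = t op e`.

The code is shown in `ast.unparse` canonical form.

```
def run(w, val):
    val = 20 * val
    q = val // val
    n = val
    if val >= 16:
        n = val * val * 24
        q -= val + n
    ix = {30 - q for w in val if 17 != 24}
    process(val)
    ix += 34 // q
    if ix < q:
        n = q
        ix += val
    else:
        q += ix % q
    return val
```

Transformed code:
def run(w, val):
    val = 20 * val
    q = val // val
    n = val
    if val >= 16:
        n = val * val * 24
        q = q - (val + n)
    ix = set()
    for w in val:
        if 17 != 24:
            ix.add(30 - q)
    process(val)
    ix = ix + 34 // q
    if ix < q:
        n = q
        ix = ix + val
    else:
        q = q + ix % q
    return val

8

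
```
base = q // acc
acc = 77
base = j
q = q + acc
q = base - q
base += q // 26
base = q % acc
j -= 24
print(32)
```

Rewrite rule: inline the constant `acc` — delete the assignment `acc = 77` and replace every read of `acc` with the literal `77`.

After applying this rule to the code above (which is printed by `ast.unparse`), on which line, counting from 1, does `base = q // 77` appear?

Transformed code:
base = q // 77
base = j
q = q + 77
q = base - q
base += q // 26
base = q % 77
j -= 24
print(32)

1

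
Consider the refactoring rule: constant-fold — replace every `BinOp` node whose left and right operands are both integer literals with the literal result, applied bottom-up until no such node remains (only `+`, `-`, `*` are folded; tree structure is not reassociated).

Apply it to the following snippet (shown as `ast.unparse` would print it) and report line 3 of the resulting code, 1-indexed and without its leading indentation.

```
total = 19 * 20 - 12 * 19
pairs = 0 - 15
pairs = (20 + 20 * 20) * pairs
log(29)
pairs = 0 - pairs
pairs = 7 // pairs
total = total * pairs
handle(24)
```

Transformed code:
total = 152
pairs = -15
pairs = 420 * pairs
log(29)
pairs = 0 - pairs
pairs = 7 // pairs
total = total * pairs
handle(24)

pairs = 420 * pairs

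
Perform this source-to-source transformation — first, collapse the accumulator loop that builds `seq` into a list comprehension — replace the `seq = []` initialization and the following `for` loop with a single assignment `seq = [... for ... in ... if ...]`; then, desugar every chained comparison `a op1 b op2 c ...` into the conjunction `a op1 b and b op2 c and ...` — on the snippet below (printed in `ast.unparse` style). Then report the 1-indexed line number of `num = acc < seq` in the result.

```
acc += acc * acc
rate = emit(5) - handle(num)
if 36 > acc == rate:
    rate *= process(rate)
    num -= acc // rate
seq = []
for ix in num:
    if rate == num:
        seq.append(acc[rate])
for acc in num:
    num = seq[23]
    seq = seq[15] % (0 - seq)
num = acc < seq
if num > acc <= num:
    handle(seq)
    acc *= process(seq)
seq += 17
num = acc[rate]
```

Transformed code:
acc += acc * acc
rate = emit(5) - handle(num)
if 36 > acc and acc == rate:
    rate *= process(rate)
    num -= acc // rate
seq = [acc[rate] for ix in num if rate == num]
for acc in num:
    num = seq[23]
    seq = seq[15] % (0 - seq)
num = acc < seq
if num > acc and acc <= num:
    handle(seq)
    acc *= process(seq)
seq += 17
num = acc[rate]

10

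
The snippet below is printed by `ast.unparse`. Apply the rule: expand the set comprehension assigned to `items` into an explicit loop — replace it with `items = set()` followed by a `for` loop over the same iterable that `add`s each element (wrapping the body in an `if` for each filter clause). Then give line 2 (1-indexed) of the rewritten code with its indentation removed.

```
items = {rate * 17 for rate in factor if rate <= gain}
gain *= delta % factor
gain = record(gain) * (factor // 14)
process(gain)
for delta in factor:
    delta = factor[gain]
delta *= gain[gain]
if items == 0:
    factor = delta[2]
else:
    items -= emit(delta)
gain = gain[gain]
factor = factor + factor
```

Transformed code:
items = set()
for rate in factor:
    if rate <= gain:
        items.add(rate * 17)
gain *= delta % factor
gain = record(gain) * (factor // 14)
process(gain)
for delta in factor:
    delta = factor[gain]
delta *= gain[gain]
if items == 0:
    factor = delta[2]
else:
    items -= emit(delta)
gain = gain[gain]
factor = factor + factor

for rate in factor:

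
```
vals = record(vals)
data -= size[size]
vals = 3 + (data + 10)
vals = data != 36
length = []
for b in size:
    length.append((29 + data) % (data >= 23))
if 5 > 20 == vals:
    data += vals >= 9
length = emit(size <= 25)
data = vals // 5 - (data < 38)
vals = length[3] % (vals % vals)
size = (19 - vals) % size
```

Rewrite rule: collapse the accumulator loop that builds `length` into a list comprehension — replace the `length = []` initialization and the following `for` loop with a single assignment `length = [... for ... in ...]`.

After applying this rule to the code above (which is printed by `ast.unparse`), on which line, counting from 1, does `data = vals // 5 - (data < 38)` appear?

9

Transformed code:
vals = record(vals)
data -= size[size]
vals = 3 + (data + 10)
vals = data != 36
length = [(29 + data) % (data >= 23) for b in size]
if 5 > 20 == vals:
    data += vals >= 9
length = emit(size <= 25)
data = vals // 5 - (data < 38)
vals = length[3] % (vals % vals)
size = (19 - vals) % size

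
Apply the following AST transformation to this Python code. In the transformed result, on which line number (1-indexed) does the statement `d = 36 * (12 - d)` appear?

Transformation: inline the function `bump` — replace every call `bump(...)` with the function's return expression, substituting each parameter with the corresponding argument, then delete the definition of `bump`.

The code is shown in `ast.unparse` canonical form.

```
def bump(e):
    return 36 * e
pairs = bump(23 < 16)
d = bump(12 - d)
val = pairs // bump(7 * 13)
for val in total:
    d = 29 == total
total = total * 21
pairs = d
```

2

Transformed code:
pairs = 36 * (23 < 16)
d = 36 * (12 - d)
val = pairs // (36 * (7 * 13))
for val in total:
    d = 29 == total
total = total * 21
pairs = d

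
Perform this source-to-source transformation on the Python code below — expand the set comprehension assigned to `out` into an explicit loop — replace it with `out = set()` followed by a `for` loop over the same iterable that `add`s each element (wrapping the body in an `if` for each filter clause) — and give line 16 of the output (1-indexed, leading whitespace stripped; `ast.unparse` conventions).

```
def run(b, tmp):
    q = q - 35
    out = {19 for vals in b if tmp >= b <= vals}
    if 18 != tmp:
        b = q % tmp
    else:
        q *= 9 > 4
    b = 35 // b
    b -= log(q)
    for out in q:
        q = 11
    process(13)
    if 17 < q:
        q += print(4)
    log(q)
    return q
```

Transformed code:
def run(b, tmp):
    q = q - 35
    out = set()
    for vals in b:
        if tmp >= b <= vals:
            out.add(19)
    if 18 != tmp:
        b = q % tmp
    else:
        q *= 9 > 4
    b = 35 // b
    b -= log(q)
    for out in q:
        q = 11
    process(13)
    if 17 < q:
        q += print(4)
    log(q)
    return q

if 17 < q:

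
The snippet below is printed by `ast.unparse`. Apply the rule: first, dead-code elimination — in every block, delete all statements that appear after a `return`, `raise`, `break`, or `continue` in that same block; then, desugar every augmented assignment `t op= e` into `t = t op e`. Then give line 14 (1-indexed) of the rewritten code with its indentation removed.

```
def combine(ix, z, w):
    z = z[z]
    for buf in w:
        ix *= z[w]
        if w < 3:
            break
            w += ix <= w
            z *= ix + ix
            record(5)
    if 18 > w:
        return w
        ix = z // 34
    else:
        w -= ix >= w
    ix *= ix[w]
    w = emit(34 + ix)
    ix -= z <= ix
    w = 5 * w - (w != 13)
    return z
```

Transformed code:
def combine(ix, z, w):
    z = z[z]
    for buf in w:
        ix = ix * z[w]
        if w < 3:
            break
    if 18 > w:
        return w
    else:
        w = w - (ix >= w)
    ix = ix * ix[w]
    w = emit(34 + ix)
    ix = ix - (z <= ix)
    w = 5 * w - (w != 13)
    return z

w = 5 * w - (w != 13)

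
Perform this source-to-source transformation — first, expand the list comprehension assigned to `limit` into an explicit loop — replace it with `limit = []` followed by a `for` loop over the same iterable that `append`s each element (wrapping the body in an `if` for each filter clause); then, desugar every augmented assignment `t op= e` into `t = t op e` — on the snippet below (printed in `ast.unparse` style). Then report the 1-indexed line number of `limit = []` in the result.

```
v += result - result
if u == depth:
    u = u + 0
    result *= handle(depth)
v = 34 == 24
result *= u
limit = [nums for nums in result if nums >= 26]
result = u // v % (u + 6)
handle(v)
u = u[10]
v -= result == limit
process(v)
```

7

Transformed code:
v = v + (result - result)
if u == depth:
    u = u + 0
    result = result * handle(depth)
v = 34 == 24
result = result * u
limit = []
for nums in result:
    if nums >= 26:
        limit.append(nums)
result = u // v % (u + 6)
handle(v)
u = u[10]
v = v - (result == limit)
process(v)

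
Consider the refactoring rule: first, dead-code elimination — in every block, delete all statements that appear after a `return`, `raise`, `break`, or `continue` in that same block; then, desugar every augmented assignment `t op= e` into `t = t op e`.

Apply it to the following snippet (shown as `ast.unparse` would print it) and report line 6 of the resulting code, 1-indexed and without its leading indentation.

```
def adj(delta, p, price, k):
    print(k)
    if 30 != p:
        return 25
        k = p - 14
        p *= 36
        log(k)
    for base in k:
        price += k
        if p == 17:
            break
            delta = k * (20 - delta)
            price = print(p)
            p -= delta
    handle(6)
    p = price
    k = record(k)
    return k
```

Transformed code:
def adj(delta, p, price, k):
    print(k)
    if 30 != p:
        return 25
    for base in k:
        price = price + k
        if p == 17:
            break
    handle(6)
    p = price
    k = record(k)
    return k

price = price + k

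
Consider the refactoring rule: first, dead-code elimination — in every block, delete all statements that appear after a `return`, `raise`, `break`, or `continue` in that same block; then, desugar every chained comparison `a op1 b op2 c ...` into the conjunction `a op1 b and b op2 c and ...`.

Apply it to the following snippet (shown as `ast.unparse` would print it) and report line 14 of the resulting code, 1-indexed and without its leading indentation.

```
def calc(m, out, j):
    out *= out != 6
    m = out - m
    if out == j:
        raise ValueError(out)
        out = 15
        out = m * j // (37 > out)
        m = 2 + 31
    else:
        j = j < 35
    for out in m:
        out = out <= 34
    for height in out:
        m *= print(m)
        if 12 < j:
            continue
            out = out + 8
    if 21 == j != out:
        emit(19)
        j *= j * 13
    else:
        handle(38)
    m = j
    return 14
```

if 21 == j and j != out:

Transformed code:
def calc(m, out, j):
    out *= out != 6
    m = out - m
    if out == j:
        raise ValueError(out)
    else:
        j = j < 35
    for out in m:
        out = out <= 34
    for height in out:
        m *= print(m)
        if 12 < j:
            continue
    if 21 == j and j != out:
        emit(19)
        j *= j * 13
    else:
        handle(38)
    m = j
    return 14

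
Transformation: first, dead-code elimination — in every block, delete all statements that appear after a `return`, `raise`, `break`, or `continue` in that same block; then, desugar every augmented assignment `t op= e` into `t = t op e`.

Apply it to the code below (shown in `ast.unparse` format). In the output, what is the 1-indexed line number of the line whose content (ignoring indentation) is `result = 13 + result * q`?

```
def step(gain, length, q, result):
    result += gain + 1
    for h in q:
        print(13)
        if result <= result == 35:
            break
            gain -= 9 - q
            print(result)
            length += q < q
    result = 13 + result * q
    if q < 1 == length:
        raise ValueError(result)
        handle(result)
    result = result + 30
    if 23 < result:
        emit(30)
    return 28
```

7

Transformed code:
def step(gain, length, q, result):
    result = result + (gain + 1)
    for h in q:
        print(13)
        if result <= result == 35:
            break
    result = 13 + result * q
    if q < 1 == length:
        raise ValueError(result)
    result = result + 30
    if 23 < result:
        emit(30)
    return 28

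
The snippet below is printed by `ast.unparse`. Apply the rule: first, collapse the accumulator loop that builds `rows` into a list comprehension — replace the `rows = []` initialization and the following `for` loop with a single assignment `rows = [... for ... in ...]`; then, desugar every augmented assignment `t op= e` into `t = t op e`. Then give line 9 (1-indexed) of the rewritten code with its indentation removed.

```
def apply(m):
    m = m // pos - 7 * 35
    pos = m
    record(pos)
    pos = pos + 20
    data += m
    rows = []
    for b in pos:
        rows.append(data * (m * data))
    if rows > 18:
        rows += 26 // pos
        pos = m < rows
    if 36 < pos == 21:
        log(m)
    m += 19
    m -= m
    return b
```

Transformed code:
def apply(m):
    m = m // pos - 7 * 35
    pos = m
    record(pos)
    pos = pos + 20
    data = data + m
    rows = [data * (m * data) for b in pos]
    if rows > 18:
        rows = rows + 26 // pos
        pos = m < rows
    if 36 < pos == 21:
        log(m)
    m = m + 19
    m = m - m
    return b

rows = rows + 26 // pos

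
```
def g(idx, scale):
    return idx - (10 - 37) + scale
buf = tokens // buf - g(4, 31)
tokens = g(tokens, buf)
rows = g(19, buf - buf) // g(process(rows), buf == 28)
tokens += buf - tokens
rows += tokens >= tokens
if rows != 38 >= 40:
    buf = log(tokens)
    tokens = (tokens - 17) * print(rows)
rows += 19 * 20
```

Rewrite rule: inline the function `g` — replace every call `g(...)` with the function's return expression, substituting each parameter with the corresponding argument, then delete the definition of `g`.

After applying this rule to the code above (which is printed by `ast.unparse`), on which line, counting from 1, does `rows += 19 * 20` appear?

Transformed code:
buf = tokens // buf - (4 - (10 - 37) + 31)
tokens = tokens - (10 - 37) + buf
rows = (19 - (10 - 37) + (buf - buf)) // (process(rows) - (10 - 37) + (buf == 28))
tokens += buf - tokens
rows += tokens >= tokens
if rows != 38 >= 40:
    buf = log(tokens)
    tokens = (tokens - 17) * print(rows)
rows += 19 * 20

9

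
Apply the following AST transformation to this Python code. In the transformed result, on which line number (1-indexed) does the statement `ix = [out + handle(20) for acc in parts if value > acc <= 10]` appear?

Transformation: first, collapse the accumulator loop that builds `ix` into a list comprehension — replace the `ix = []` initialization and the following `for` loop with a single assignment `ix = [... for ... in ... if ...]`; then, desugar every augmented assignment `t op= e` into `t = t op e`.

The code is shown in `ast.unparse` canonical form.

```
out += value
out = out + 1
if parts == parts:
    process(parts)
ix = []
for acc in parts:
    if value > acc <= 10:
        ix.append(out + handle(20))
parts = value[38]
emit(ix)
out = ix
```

5

Transformed code:
out = out + value
out = out + 1
if parts == parts:
    process(parts)
ix = [out + handle(20) for acc in parts if value > acc <= 10]
parts = value[38]
emit(ix)
out = ix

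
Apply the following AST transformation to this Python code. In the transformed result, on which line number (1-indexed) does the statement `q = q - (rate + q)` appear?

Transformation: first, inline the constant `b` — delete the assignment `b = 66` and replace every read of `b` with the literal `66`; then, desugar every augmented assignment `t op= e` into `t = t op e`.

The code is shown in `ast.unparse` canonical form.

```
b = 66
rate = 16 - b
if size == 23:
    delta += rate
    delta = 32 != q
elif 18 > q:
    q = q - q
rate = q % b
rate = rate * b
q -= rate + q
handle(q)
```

Transformed code:
rate = 16 - 66
if size == 23:
    delta = delta + rate
    delta = 32 != q
elif 18 > q:
    q = q - q
rate = q % 66
rate = rate * 66
q = q - (rate + q)
handle(q)

9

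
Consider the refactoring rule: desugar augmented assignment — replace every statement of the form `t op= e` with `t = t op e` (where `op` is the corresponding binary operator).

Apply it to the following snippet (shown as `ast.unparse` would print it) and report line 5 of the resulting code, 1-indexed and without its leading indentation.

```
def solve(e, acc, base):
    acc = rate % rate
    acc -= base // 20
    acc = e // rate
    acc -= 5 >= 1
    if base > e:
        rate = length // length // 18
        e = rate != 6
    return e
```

acc = acc - (5 >= 1)

Transformed code:
def solve(e, acc, base):
    acc = rate % rate
    acc = acc - base // 20
    acc = e // rate
    acc = acc - (5 >= 1)
    if base > e:
        rate = length // length // 18
        e = rate != 6
    return e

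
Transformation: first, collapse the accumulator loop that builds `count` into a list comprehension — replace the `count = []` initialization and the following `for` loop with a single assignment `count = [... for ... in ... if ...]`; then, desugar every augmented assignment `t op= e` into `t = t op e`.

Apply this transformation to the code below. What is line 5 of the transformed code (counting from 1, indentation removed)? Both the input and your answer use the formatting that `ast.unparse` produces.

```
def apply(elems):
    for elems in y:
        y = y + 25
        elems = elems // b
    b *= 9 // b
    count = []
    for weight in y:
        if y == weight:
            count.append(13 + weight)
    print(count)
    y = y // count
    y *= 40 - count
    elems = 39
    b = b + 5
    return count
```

Transformed code:
def apply(elems):
    for elems in y:
        y = y + 25
        elems = elems // b
    b = b * (9 // b)
    count = [13 + weight for weight in y if y == weight]
    print(count)
    y = y // count
    y = y * (40 - count)
    elems = 39
    b = b + 5
    return count

b = b * (9 // b)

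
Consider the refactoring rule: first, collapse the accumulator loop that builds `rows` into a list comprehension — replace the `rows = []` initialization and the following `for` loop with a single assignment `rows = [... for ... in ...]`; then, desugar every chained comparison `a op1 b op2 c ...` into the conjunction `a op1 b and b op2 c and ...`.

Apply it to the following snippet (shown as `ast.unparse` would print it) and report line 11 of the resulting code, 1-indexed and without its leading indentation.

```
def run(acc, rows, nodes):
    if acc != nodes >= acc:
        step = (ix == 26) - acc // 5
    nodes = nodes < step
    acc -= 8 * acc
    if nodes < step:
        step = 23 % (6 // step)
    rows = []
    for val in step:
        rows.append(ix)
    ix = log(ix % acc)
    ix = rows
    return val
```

return val

Transformed code:
def run(acc, rows, nodes):
    if acc != nodes and nodes >= acc:
        step = (ix == 26) - acc // 5
    nodes = nodes < step
    acc -= 8 * acc
    if nodes < step:
        step = 23 % (6 // step)
    rows = [ix for val in step]
    ix = log(ix % acc)
    ix = rows
    return val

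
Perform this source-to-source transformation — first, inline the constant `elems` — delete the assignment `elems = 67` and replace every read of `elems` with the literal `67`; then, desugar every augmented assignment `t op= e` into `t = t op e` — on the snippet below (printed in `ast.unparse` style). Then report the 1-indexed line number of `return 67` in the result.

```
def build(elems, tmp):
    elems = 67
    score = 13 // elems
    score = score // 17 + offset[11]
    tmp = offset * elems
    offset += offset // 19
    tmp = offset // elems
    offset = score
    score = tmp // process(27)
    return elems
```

9

Transformed code:
def build(elems, tmp):
    score = 13 // 67
    score = score // 17 + offset[11]
    tmp = offset * 67
    offset = offset + offset // 19
    tmp = offset // 67
    offset = score
    score = tmp // process(27)
    return 67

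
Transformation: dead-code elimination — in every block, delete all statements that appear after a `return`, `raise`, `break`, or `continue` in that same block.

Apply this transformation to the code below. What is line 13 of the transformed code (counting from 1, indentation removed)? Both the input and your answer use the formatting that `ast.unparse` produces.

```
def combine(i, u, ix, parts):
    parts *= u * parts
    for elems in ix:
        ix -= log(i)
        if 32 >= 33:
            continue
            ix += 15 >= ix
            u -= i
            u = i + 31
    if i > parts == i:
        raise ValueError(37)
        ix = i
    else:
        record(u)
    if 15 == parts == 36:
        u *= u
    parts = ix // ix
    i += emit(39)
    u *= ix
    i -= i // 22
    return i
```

Transformed code:
def combine(i, u, ix, parts):
    parts *= u * parts
    for elems in ix:
        ix -= log(i)
        if 32 >= 33:
            continue
    if i > parts == i:
        raise ValueError(37)
    else:
        record(u)
    if 15 == parts == 36:
        u *= u
    parts = ix // ix
    i += emit(39)
    u *= ix
    i -= i // 22
    return i

parts = ix // ix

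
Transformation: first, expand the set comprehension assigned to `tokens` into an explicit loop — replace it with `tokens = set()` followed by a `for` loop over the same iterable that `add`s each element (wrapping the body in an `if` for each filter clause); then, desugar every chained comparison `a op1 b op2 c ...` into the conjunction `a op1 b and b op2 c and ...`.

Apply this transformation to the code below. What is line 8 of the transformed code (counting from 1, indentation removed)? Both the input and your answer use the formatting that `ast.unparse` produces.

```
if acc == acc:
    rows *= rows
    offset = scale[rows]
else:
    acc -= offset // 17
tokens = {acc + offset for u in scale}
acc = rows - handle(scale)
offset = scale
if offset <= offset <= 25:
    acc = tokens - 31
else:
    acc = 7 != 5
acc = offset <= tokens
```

tokens.add(acc + offset)

Transformed code:
if acc == acc:
    rows *= rows
    offset = scale[rows]
else:
    acc -= offset // 17
tokens = set()
for u in scale:
    tokens.add(acc + offset)
acc = rows - handle(scale)
offset = scale
if offset <= offset and offset <= 25:
    acc = tokens - 31
else:
    acc = 7 != 5
acc = offset <= tokens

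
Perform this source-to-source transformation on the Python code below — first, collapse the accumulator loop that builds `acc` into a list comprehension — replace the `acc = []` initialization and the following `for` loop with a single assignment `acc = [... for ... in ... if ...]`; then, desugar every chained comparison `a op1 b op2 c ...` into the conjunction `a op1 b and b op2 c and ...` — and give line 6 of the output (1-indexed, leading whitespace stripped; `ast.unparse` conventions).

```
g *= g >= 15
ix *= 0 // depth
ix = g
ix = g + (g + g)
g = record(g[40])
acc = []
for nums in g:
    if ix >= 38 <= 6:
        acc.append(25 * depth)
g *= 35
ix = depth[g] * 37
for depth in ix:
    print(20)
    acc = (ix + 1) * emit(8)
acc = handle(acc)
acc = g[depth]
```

Transformed code:
g *= g >= 15
ix *= 0 // depth
ix = g
ix = g + (g + g)
g = record(g[40])
acc = [25 * depth for nums in g if ix >= 38 and 38 <= 6]
g *= 35
ix = depth[g] * 37
for depth in ix:
    print(20)
    acc = (ix + 1) * emit(8)
acc = handle(acc)
acc = g[depth]

acc = [25 * depth for nums in g if ix >= 38 and 38 <= 6]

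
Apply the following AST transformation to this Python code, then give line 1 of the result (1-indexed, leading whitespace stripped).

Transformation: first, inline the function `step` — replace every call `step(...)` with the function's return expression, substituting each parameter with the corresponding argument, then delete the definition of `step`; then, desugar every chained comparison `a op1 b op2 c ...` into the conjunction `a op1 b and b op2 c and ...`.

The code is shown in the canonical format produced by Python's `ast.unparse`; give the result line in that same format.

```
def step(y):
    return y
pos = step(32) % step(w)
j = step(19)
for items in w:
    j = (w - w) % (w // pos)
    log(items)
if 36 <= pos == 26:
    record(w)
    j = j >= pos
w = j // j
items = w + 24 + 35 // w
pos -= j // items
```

Transformed code:
pos = 32 % w
j = 19
for items in w:
    j = (w - w) % (w // pos)
    log(items)
if 36 <= pos and pos == 26:
    record(w)
    j = j >= pos
w = j // j
items = w + 24 + 35 // w
pos -= j // items

pos = 32 % w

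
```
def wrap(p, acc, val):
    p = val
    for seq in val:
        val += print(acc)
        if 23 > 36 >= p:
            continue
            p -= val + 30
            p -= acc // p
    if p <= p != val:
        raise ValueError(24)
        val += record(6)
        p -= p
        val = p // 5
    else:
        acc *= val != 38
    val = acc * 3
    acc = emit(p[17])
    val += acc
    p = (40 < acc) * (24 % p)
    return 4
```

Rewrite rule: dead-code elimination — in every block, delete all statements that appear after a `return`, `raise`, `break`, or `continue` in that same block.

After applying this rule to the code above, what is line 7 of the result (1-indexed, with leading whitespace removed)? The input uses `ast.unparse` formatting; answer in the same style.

if p <= p != val:

Transformed code:
def wrap(p, acc, val):
    p = val
    for seq in val:
        val += print(acc)
        if 23 > 36 >= p:
            continue
    if p <= p != val:
        raise ValueError(24)
    else:
        acc *= val != 38
    val = acc * 3
    acc = emit(p[17])
    val += acc
    p = (40 < acc) * (24 % p)
    return 4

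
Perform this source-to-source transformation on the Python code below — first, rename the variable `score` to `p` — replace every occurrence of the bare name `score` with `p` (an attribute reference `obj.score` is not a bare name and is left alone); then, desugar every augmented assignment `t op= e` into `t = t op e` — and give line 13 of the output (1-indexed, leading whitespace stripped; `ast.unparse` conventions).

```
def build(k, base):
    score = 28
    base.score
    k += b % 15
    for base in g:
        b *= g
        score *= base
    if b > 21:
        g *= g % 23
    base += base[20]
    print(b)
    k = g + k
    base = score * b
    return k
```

base = p * b

Transformed code:
def build(k, base):
    p = 28
    base.score
    k = k + b % 15
    for base in g:
        b = b * g
        p = p * base
    if b > 21:
        g = g * (g % 23)
    base = base + base[20]
    print(b)
    k = g + k
    base = p * b
    return k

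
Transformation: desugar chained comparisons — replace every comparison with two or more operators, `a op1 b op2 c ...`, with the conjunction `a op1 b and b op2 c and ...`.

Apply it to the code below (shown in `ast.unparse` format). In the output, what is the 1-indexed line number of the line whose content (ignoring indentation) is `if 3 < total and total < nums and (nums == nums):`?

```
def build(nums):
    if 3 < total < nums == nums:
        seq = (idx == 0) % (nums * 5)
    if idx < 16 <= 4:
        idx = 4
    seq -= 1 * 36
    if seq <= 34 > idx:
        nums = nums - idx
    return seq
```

Transformed code:
def build(nums):
    if 3 < total and total < nums and (nums == nums):
        seq = (idx == 0) % (nums * 5)
    if idx < 16 and 16 <= 4:
        idx = 4
    seq -= 1 * 36
    if seq <= 34 and 34 > idx:
        nums = nums - idx
    return seq

2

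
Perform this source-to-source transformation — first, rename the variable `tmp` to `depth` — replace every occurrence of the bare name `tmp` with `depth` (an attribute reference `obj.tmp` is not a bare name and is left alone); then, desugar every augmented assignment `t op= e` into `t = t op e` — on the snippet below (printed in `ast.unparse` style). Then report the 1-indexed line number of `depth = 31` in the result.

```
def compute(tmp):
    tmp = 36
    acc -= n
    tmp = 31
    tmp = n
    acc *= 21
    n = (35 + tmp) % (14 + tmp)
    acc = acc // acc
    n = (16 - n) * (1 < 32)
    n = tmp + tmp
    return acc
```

4

Transformed code:
def compute(depth):
    depth = 36
    acc = acc - n
    depth = 31
    depth = n
    acc = acc * 21
    n = (35 + depth) % (14 + depth)
    acc = acc // acc
    n = (16 - n) * (1 < 32)
    n = depth + depth
    return acc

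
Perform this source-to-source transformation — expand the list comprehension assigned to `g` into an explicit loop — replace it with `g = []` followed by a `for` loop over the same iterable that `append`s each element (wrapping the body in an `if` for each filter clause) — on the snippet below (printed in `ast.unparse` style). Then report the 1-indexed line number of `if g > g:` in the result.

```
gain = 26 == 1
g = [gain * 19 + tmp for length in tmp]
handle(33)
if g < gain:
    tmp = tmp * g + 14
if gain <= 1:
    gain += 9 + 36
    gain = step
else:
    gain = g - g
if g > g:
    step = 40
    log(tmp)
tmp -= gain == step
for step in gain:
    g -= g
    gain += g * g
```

13

Transformed code:
gain = 26 == 1
g = []
for length in tmp:
    g.append(gain * 19 + tmp)
handle(33)
if g < gain:
    tmp = tmp * g + 14
if gain <= 1:
    gain += 9 + 36
    gain = step
else:
    gain = g - g
if g > g:
    step = 40
    log(tmp)
tmp -= gain == step
for step in gain:
    g -= g
    gain += g * g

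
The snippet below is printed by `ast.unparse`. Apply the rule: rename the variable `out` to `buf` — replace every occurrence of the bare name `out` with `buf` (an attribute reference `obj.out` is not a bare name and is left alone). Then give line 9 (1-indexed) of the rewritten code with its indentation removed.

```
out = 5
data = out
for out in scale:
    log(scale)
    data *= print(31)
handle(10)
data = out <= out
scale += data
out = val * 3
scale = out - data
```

buf = val * 3

Transformed code:
buf = 5
data = buf
for buf in scale:
    log(scale)
    data *= print(31)
handle(10)
data = buf <= buf
scale += data
buf = val * 3
scale = buf - data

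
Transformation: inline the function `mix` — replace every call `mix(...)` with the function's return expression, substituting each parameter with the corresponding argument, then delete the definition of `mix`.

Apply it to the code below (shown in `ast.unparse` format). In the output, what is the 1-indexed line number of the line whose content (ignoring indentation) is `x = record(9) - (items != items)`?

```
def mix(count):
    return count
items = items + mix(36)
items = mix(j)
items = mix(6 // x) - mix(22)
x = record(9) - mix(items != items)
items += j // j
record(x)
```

4

Transformed code:
items = items + 36
items = j
items = 6 // x - 22
x = record(9) - (items != items)
items += j // j
record(x)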